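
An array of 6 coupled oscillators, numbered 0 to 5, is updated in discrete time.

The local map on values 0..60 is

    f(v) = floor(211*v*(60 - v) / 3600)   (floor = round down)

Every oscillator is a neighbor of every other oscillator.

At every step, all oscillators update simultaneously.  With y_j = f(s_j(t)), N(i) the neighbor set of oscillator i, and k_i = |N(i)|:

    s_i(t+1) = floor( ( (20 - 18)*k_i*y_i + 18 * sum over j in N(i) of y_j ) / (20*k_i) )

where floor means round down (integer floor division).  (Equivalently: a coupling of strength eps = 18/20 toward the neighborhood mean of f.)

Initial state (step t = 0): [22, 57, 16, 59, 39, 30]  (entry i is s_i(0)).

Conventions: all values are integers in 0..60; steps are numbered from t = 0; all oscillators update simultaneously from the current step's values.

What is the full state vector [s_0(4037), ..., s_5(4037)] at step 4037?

Answer: [26, 26, 26, 26, 26, 26]
Key observation: The state at step 2, [51, 51, 51, 51, 51, 51], reappears at step 4: the system is in a cycle of period 2 from step 2 on.  Therefore the state at step 4037 equals the state at step 2 + ((4037 - 2) mod 2) = 3, which is [26, 26, 26, 26, 26, 26].

Derivation:
t=0: [22, 57, 16, 59, 39, 30]
t=1: [32, 35, 33, 36, 32, 32]
t=2: [51, 51, 51, 51, 51, 51]
t=3: [26, 26, 26, 26, 26, 26]
t=4: [51, 51, 51, 51, 51, 51]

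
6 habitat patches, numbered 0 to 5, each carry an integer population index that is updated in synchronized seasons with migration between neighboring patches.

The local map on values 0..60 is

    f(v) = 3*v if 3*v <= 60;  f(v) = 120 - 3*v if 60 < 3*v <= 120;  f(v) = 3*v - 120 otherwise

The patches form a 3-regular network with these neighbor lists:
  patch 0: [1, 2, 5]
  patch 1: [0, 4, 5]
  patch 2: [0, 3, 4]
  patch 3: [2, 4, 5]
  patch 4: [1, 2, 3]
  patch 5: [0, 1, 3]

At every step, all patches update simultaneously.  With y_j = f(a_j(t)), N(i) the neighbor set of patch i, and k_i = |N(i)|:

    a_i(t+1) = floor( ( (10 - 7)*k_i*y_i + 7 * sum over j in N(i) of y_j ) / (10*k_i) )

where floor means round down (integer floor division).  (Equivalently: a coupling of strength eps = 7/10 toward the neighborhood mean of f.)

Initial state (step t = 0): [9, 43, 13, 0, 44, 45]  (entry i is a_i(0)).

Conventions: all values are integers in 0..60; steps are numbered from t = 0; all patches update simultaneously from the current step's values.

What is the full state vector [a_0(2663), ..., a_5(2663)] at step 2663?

Answer: [42, 42, 42, 42, 42, 42]
Key observation: The state at step 13, [18, 18, 18, 18, 18, 18], reappears at step 17: the system is in a cycle of period 4 from step 13 on.  Therefore the state at step 2663 equals the state at step 13 + ((2663 - 13) mod 4) = 15, which is [42, 42, 42, 42, 42, 42].

Derivation:
t=0: [9, 43, 13, 0, 44, 45]
t=1: [22, 15, 20, 15, 14, 12]
t=2: [49, 44, 50, 45, 47, 44]
t=3: [20, 17, 23, 19, 19, 16]
t=4: [53, 53, 55, 53, 54, 53]
t=5: [40, 39, 41, 41, 41, 39]
t=6: [2, 2, 2, 3, 3, 2]
t=7: [6, 6, 7, 7, 7, 6]
t=8: [18, 18, 20, 20, 20, 18]
t=9: [55, 55, 58, 58, 58, 55]
t=10: [47, 47, 51, 51, 51, 47]
t=11: [23, 23, 30, 30, 30, 23]
t=12: [46, 46, 34, 34, 34, 46]
t=13: [18, 18, 18, 18, 18, 18]
t=14: [54, 54, 54, 54, 54, 54]
t=15: [42, 42, 42, 42, 42, 42]
t=16: [6, 6, 6, 6, 6, 6]
t=17: [18, 18, 18, 18, 18, 18]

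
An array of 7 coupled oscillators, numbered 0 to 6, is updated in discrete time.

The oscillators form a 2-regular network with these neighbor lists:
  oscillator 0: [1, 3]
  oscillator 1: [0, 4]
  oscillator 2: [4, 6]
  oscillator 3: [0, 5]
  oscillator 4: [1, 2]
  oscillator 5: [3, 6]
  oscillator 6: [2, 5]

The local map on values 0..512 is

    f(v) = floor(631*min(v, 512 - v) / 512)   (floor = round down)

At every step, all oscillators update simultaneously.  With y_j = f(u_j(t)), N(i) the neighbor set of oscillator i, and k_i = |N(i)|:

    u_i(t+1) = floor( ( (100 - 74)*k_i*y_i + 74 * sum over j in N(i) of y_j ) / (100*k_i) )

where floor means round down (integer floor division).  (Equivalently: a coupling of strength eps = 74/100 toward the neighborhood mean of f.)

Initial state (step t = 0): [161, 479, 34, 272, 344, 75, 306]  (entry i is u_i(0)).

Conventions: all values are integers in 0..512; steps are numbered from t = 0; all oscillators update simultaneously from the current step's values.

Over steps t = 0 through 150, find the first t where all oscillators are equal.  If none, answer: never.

Simulating step by step:
t=0: [161, 479, 34, 272, 344, 75, 306]  (not all equal)
t=1: [175, 160, 180, 184, 83, 226, 114]  (not all equal)
t=2: [212, 168, 147, 241, 181, 207, 221]  (not all equal)
t=3: [254, 232, 230, 268, 201, 276, 232]  (not all equal)
t=4: [297, 281, 270, 301, 274, 291, 286]  (not all equal)
t=5: [269, 279, 288, 265, 291, 269, 283]  (not all equal)
t=6: [296, 285, 276, 300, 279, 294, 286]  (not all equal)
t=7: [268, 277, 284, 265, 285, 269, 278]  (not all equal)
t=8: [297, 289, 282, 300, 283, 296, 289]  (not all equal)
t=9: [266, 273, 279, 263, 279, 267, 274]  (not all equal)
t=10: [300, 294, 289, 303, 289, 299, 293]  (not all equal)
t=11: [262, 267, 272, 260, 271, 262, 268]  (not all equal)
t=12: [306, 302, 297, 308, 297, 305, 301]  (not all equal)
t=13: [254, 258, 262, 253, 261, 255, 259]  (not all equal)
t=14: [312, 311, 309, 312, 310, 311, 311]  (not all equal)
t=15: [246, 247, 248, 246, 248, 246, 248]  (not all equal)
t=16: [303, 304, 305, 303, 304, 303, 304]  (not all equal)
t=17: [256, 256, 255, 257, 255, 256, 256]  (not all equal)
t=18: [314, 314, 314, 314, 314, 314, 314]  (all equal)

Answer: 18
Key observation: Synchronization is absorbing here: once all oscillators are equal they stay equal, and step 18 is the first all-equal step.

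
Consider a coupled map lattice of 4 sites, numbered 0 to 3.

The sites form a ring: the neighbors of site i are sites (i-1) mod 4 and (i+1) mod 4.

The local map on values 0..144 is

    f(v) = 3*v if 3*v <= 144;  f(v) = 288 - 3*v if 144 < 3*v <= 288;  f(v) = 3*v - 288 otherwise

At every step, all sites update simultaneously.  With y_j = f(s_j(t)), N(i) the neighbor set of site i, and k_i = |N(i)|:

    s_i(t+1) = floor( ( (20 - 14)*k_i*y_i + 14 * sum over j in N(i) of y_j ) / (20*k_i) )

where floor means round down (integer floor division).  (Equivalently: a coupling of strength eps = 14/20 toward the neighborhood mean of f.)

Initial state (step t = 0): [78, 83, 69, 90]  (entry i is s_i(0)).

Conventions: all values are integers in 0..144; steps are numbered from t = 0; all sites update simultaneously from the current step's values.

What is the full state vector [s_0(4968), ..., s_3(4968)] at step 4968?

Answer: [108, 108, 108, 108]
Key observation: The state at step 25, [36, 36, 36, 36], reappears at step 27: the system is in a cycle of period 2 from step 25 on.  Therefore the state at step 4968 equals the state at step 25 + ((4968 - 25) mod 2) = 26, which is [108, 108, 108, 108].

Derivation:
t=0: [78, 83, 69, 90]
t=1: [36, 58, 44, 52]
t=2: [118, 118, 125, 123]
t=3: [71, 73, 77, 77]
t=4: [66, 66, 61, 63]
t=5: [93, 95, 97, 97]
t=6: [4, 5, 3, 5]
t=7: [14, 11, 13, 11]
t=8: [35, 38, 34, 38]
t=9: [111, 106, 110, 106]
t=10: [34, 39, 33, 39]
t=11: [112, 105, 111, 105]
t=12: [33, 40, 32, 40]
t=13: [113, 104, 112, 104]
t=14: [32, 41, 31, 41]
t=15: [114, 103, 114, 103]
t=16: [30, 44, 30, 44]
t=17: [119, 102, 119, 102]
t=18: [33, 53, 33, 53]
t=19: [120, 108, 120, 108]
t=20: [46, 61, 46, 61]
t=21: [114, 128, 114, 128]
t=22: [83, 66, 83, 66]
t=23: [74, 54, 74, 54]
t=24: [108, 84, 108, 84]
t=25: [36, 36, 36, 36]
t=26: [108, 108, 108, 108]
t=27: [36, 36, 36, 36]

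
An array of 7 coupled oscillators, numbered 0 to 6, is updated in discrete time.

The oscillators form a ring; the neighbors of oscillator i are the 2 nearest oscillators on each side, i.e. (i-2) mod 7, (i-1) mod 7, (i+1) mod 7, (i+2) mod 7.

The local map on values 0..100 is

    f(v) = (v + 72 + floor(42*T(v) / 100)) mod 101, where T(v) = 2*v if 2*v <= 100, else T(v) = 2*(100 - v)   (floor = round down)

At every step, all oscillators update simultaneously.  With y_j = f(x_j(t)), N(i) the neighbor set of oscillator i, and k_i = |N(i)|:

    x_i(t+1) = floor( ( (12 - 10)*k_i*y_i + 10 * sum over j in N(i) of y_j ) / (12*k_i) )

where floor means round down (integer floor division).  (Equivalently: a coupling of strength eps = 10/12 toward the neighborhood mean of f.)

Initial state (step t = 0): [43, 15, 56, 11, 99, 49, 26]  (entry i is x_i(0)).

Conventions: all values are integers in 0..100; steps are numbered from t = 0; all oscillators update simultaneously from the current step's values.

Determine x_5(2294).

Answer: x_5(2294) = 65
Key observation: The state at step 3, [65, 65, 65, 65, 65, 65, 65], reappears at step 4: the system is in a cycle of period 1 from step 3 on.  Therefore the state at step 2294 equals the state at step 3 + ((2294 - 3) mod 1) = 3, which is [65, 65, 65, 65, 65, 65, 65].

Derivation:
t=0: [43, 15, 56, 11, 99, 49, 26]
t=1: [58, 62, 75, 76, 60, 58, 61]
t=2: [64, 65, 65, 65, 65, 64, 64]
t=3: [65, 65, 65, 65, 65, 65, 65]
t=4: [65, 65, 65, 65, 65, 65, 65]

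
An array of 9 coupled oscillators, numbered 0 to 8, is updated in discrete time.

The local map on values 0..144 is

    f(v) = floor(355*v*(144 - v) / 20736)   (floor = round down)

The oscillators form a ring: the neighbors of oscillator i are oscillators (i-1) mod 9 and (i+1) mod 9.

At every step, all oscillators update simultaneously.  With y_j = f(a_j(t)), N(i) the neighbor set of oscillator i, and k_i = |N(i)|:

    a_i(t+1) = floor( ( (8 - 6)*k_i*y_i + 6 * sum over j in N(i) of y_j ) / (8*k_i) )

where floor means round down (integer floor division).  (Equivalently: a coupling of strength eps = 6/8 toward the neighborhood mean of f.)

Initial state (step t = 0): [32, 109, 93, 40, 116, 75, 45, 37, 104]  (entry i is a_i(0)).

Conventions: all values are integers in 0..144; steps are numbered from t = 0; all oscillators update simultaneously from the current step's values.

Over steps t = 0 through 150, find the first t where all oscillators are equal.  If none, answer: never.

Simulating step by step:
t=0: [32, 109, 93, 40, 116, 75, 45, 37, 104]  (not all equal)
t=1: [66, 69, 71, 68, 73, 71, 77, 71, 65]  (not all equal)
t=2: [87, 88, 88, 88, 88, 88, 88, 87, 87]  (not all equal)
t=3: [84, 84, 84, 84, 84, 84, 84, 84, 84]  (all equal)

Answer: 3
Key observation: Synchronization is absorbing here: once all oscillators are equal they stay equal, and step 3 is the first all-equal step.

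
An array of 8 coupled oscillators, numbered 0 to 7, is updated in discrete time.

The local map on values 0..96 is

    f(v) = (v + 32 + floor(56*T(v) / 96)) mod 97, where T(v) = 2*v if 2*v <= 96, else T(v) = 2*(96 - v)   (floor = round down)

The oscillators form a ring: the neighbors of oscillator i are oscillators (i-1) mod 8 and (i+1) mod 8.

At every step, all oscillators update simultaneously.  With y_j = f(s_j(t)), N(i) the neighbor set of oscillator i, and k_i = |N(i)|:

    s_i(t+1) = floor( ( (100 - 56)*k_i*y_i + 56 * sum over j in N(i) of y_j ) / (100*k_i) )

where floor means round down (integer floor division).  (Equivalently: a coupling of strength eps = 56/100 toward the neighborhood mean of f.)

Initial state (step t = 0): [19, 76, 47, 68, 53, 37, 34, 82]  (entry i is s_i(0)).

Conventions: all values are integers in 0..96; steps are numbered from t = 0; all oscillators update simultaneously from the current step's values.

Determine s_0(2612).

Answer: s_0(2612) = 36
Key observation: The state at step 17, [37, 37, 36, 36, 36, 36, 36, 36], reappears at step 23: the system is in a cycle of period 6 from step 17 on.  Therefore the state at step 2612 equals the state at step 17 + ((2612 - 17) mod 6) = 20, which is [36, 36, 36, 37, 37, 37, 37, 36].

Derivation:
t=0: [19, 76, 47, 68, 53, 37, 34, 82]
t=1: [50, 45, 35, 36, 30, 19, 16, 37]
t=2: [29, 27, 17, 8, 24, 50, 53, 35]
t=3: [69, 84, 68, 64, 61, 50, 30, 41]
t=4: [31, 34, 34, 35, 36, 26, 17, 19]
t=5: [23, 6, 8, 10, 33, 61, 75, 51]
t=6: [58, 56, 49, 38, 27, 27, 35, 48]
t=7: [37, 37, 31, 43, 69, 67, 40, 30]
t=8: [10, 11, 12, 22, 33, 31, 19, 10]
t=9: [53, 55, 63, 52, 25, 23, 47, 58]
t=10: [37, 37, 36, 50, 71, 69, 48, 37]
t=11: [15, 14, 20, 30, 35, 36, 31, 21]
t=12: [67, 66, 50, 23, 8, 9, 26, 52]
t=13: [36, 36, 49, 60, 58, 60, 63, 51]
t=14: [20, 20, 30, 37, 37, 36, 36, 30]
t=15: [54, 54, 25, 10, 14, 13, 9, 24]
t=16: [50, 51, 63, 64, 58, 58, 62, 61]
t=17: [37, 37, 36, 36, 36, 36, 36, 36]
t=18: [14, 14, 13, 13, 13, 13, 13, 13]
t=19: [61, 61, 60, 60, 60, 60, 60, 60]
t=20: [36, 36, 36, 37, 37, 37, 37, 36]
t=21: [13, 13, 13, 14, 15, 15, 14, 13]
t=22: [60, 60, 60, 62, 63, 63, 62, 60]
t=23: [37, 37, 36, 36, 36, 36, 36, 36]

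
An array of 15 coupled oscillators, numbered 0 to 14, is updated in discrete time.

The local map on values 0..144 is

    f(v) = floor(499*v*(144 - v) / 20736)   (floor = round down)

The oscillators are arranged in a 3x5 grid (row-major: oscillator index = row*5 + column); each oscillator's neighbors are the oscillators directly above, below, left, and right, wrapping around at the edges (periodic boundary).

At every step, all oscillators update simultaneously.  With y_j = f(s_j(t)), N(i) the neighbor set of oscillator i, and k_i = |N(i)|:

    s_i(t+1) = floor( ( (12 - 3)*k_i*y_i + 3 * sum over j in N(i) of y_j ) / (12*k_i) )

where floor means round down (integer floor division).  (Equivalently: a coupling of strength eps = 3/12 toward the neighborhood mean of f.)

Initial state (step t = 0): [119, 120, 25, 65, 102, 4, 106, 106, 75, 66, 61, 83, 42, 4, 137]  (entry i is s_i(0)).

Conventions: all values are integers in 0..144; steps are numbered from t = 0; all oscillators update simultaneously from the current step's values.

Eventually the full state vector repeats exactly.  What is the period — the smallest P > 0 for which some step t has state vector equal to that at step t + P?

Simulating step by step:
t=0: [119, 120, 25, 65, 102, 4, 106, 106, 75, 66, 61, 83, 42, 4, 137]
t=1: [72, 74, 77, 111, 98, 35, 90, 96, 115, 108, 105, 115, 96, 33, 39]
t=2: [119, 120, 120, 91, 106, 95, 112, 109, 83, 93, 98, 88, 107, 89, 97]
t=3: [77, 73, 74, 112, 97, 107, 88, 91, 118, 112, 106, 110, 95, 115, 108]
t=4: [119, 121, 120, 88, 106, 97, 115, 113, 77, 87, 97, 95, 109, 82, 92]
t=5: [77, 70, 74, 114, 98, 105, 83, 85, 120, 117, 107, 105, 92, 119, 114]
t=6: [119, 122, 120, 84, 103, 99, 118, 116, 73, 79, 96, 101, 112, 75, 83]
t=7: [77, 67, 73, 116, 103, 103, 76, 80, 120, 120, 107, 98, 87, 121, 119]
t=8: [119, 123, 120, 81, 97, 101, 121, 119, 72, 73, 96, 109, 115, 70, 73]
t=9: [77, 65, 72, 118, 109, 101, 70, 74, 120, 121, 106, 88, 82, 121, 122]
t=10: [118, 122, 120, 76, 88, 103, 122, 120, 72, 70, 97, 117, 118, 70, 67]
t=11: [79, 65, 72, 120, 116, 98, 67, 72, 120, 122, 105, 76, 75, 120, 122]
t=12: [117, 123, 120, 73, 78, 106, 122, 120, 72, 67, 99, 122, 120, 72, 67]
t=13: [81, 63, 72, 120, 120, 95, 66, 72, 120, 122, 102, 66, 72, 120, 122]
t=14: [116, 122, 120, 72, 71, 109, 122, 120, 72, 67, 103, 121, 120, 72, 67]
t=15: [82, 65, 72, 120, 121, 91, 66, 72, 120, 121, 98, 68, 72, 120, 122]
t=16: [117, 123, 120, 72, 69, 113, 122, 120, 72, 69, 107, 122, 120, 72, 67]
t=17: [79, 63, 72, 120, 121, 85, 65, 72, 120, 121, 93, 66, 72, 120, 122]
t=18: [118, 122, 120, 72, 69, 116, 122, 120, 72, 69, 112, 122, 120, 72, 67]
t=19: [76, 64, 72, 120, 120, 80, 65, 72, 120, 121, 85, 65, 72, 120, 121]
t=20: [120, 123, 120, 72, 72, 119, 123, 120, 72, 69, 117, 122, 120, 72, 69]
t=21: [72, 63, 72, 120, 120, 73, 63, 72, 120, 120, 77, 64, 72, 120, 121]
t=22: [120, 122, 120, 72, 72, 120, 122, 120, 72, 72, 120, 123, 120, 72, 70]
t=23: [72, 64, 72, 120, 120, 72, 64, 72, 120, 120, 72, 63, 72, 120, 120]
t=24: [120, 123, 120, 72, 72, 120, 123, 120, 72, 72, 120, 122, 120, 72, 72]
t=25: [72, 63, 72, 120, 120, 72, 63, 72, 120, 120, 72, 64, 72, 120, 120]
t=26: [120, 122, 120, 72, 72, 120, 122, 120, 72, 72, 120, 123, 120, 72, 72]
t=27: [72, 64, 72, 120, 120, 72, 64, 72, 120, 120, 72, 63, 72, 120, 120]

Answer: 4
Key observation: The state at step 23, [72, 64, 72, 120, 120, 72, 64, 72, 120, 120, 72, 63, 72, 120, 120], reappears at step 27 — and no state repeats earlier — so the cycle the system enters has period 4.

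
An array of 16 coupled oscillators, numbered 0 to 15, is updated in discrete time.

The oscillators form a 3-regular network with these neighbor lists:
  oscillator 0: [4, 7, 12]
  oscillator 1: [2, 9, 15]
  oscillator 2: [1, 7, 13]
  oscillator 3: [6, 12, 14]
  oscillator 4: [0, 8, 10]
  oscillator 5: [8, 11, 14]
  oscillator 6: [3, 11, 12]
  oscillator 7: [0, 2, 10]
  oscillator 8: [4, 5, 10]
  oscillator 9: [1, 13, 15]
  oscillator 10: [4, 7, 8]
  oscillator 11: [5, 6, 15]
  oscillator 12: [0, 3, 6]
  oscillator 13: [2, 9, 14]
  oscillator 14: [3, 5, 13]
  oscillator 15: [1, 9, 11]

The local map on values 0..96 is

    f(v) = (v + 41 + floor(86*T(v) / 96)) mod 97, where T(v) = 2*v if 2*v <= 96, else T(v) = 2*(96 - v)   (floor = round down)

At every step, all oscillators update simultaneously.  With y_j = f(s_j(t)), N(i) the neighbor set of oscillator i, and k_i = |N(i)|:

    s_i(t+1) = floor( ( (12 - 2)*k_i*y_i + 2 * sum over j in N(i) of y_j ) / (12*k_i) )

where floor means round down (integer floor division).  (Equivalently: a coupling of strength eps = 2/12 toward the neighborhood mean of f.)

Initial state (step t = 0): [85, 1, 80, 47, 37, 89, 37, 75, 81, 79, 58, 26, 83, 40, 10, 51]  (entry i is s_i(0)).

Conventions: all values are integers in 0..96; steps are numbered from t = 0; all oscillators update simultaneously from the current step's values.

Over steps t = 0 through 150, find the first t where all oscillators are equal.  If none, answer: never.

Simulating step by step:
t=0: [85, 1, 80, 47, 37, 89, 37, 75, 81, 79, 58, 26, 83, 40, 10, 51]  (not all equal)
t=1: [48, 45, 51, 71, 48, 45, 47, 56, 51, 53, 66, 22, 51, 55, 66, 68]  (not all equal)
t=2: [77, 69, 74, 61, 77, 65, 70, 71, 74, 72, 64, 15, 74, 71, 63, 59]  (not all equal)
t=3: [55, 61, 57, 66, 55, 64, 61, 59, 57, 59, 63, 79, 57, 59, 65, 68]  (not all equal)
t=4: [71, 67, 69, 63, 71, 64, 66, 69, 69, 68, 66, 54, 69, 68, 64, 62]  (not all equal)
t=5: [59, 62, 61, 65, 59, 65, 63, 61, 61, 62, 62, 71, 61, 62, 64, 65]  (not all equal)
t=6: [68, 65, 66, 64, 68, 63, 65, 67, 66, 65, 66, 59, 66, 66, 64, 63]  (not all equal)
t=7: [62, 64, 63, 64, 62, 65, 64, 62, 63, 64, 62, 68, 63, 63, 64, 65]  (not all equal)
t=8: [66, 65, 65, 65, 66, 64, 64, 66, 65, 65, 66, 62, 65, 65, 65, 64]  (not all equal)
t=9: [63, 64, 63, 64, 63, 64, 64, 63, 63, 64, 63, 65, 64, 64, 64, 64]  (not all equal)
t=10: [65, 65, 65, 65, 66, 65, 64, 66, 65, 65, 66, 64, 65, 65, 65, 64]  (not all equal)
t=11: [63, 64, 63, 64, 63, 64, 64, 63, 63, 64, 63, 64, 64, 64, 64, 64]  (not all equal)
t=12: [65, 65, 65, 65, 66, 65, 65, 66, 65, 65, 66, 65, 65, 65, 65, 65]  (not all equal)
t=13: [63, 64, 63, 64, 63, 64, 64, 63, 63, 64, 63, 64, 64, 64, 64, 64]  (not all equal)

Answer: never
Key observation: The state at step 11 reappears at step 13 — the system is in a cycle of period 2 from step 11 on.  No step 0..13 is synchronized, and the cycle repeats forever, so no step up to 150 (or ever) has all oscillators equal.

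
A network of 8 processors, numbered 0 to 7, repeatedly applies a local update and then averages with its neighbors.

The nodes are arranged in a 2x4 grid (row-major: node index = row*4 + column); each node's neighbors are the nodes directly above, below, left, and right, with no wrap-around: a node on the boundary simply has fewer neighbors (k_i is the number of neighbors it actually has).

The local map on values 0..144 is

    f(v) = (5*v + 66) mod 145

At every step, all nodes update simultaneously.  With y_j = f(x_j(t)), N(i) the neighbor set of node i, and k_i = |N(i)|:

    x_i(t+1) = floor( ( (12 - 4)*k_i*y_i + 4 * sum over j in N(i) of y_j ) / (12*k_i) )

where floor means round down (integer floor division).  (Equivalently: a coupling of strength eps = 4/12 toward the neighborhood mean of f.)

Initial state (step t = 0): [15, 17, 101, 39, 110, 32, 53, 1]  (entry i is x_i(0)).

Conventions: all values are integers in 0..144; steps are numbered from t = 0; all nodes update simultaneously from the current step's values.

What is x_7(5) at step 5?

Answer: x_7(5) = 86

Derivation:
t=0: [15, 17, 101, 39, 110, 32, 53, 1]
t=1: [101, 43, 108, 111, 61, 63, 59, 73]
t=2: [126, 118, 44, 55, 91, 92, 76, 112]
t=3: [104, 89, 109, 65, 91, 79, 38, 41]
t=4: [31, 57, 52, 93, 62, 47, 94, 119]
t=5: [75, 54, 52, 83, 71, 34, 81, 86]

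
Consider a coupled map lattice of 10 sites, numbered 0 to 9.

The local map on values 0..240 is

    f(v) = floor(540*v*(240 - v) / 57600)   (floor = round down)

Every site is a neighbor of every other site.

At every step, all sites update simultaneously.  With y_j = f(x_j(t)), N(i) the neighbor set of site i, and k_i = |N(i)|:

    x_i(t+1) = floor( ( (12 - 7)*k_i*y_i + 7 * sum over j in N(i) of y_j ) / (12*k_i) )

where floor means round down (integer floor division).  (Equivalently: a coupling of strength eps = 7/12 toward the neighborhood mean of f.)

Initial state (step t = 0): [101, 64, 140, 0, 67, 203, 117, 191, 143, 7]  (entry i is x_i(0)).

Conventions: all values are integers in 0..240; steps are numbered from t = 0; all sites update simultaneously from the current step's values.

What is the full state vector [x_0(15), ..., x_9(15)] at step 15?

Simulating step by step:
t=0: [101, 64, 140, 0, 67, 203, 117, 191, 143, 7]
t=1: [105, 95, 105, 59, 97, 83, 106, 89, 104, 64]
t=2: [126, 125, 126, 115, 126, 123, 127, 124, 126, 117]
t=3: [134, 134, 134, 134, 134, 134, 134, 134, 134, 134]
t=4: [133, 133, 133, 133, 133, 133, 133, 133, 133, 133]
t=5: [133, 133, 133, 133, 133, 133, 133, 133, 133, 133]
t=6: [133, 133, 133, 133, 133, 133, 133, 133, 133, 133]
t=7: [133, 133, 133, 133, 133, 133, 133, 133, 133, 133]
t=8: [133, 133, 133, 133, 133, 133, 133, 133, 133, 133]
t=9: [133, 133, 133, 133, 133, 133, 133, 133, 133, 133]
t=10: [133, 133, 133, 133, 133, 133, 133, 133, 133, 133]
t=11: [133, 133, 133, 133, 133, 133, 133, 133, 133, 133]
t=12: [133, 133, 133, 133, 133, 133, 133, 133, 133, 133]
t=13: [133, 133, 133, 133, 133, 133, 133, 133, 133, 133]
t=14: [133, 133, 133, 133, 133, 133, 133, 133, 133, 133]
t=15: [133, 133, 133, 133, 133, 133, 133, 133, 133, 133]

Answer: [133, 133, 133, 133, 133, 133, 133, 133, 133, 133]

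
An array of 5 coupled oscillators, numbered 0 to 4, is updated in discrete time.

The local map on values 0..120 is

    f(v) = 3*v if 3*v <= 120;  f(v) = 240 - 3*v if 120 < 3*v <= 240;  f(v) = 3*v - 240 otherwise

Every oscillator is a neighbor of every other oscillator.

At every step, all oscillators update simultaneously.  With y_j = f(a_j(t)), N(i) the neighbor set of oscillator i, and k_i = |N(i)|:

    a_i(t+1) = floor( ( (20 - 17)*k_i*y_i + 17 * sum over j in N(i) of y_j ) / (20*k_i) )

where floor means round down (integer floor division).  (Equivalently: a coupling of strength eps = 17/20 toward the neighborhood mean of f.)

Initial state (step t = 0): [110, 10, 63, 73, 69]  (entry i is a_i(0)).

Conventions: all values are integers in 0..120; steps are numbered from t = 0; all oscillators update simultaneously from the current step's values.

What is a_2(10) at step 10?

Answer: a_2(10) = 54

Derivation:
t=0: [110, 10, 63, 73, 69]
t=1: [42, 45, 44, 46, 45]
t=2: [106, 106, 106, 107, 106]
t=3: [78, 78, 78, 78, 78]
t=4: [6, 6, 6, 6, 6]
t=5: [18, 18, 18, 18, 18]
t=6: [54, 54, 54, 54, 54]
t=7: [78, 78, 78, 78, 78]
t=8: [6, 6, 6, 6, 6]
t=9: [18, 18, 18, 18, 18]
t=10: [54, 54, 54, 54, 54]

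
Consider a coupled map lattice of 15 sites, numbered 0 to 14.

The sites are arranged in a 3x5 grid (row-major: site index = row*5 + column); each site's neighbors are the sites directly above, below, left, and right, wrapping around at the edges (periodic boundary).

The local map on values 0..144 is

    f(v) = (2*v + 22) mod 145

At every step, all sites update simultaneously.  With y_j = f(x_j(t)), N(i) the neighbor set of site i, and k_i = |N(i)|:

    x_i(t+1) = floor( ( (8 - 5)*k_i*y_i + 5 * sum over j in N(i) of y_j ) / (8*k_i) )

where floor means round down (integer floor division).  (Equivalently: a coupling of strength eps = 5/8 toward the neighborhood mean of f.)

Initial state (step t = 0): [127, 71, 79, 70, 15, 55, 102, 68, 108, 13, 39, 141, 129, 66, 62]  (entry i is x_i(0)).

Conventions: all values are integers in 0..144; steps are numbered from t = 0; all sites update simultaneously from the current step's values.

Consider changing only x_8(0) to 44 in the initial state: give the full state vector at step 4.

Answer: [102, 77, 61, 59, 97, 91, 61, 39, 37, 82, 99, 79, 67, 61, 93]
Key observation: This trace re-runs the system from the modified initial state.

Derivation:
t=0: [127, 71, 79, 70, 15, 55, 102, 68, 44, 13, 39, 141, 129, 66, 62]
t=1: [96, 47, 41, 38, 50, 105, 58, 61, 54, 64, 80, 57, 61, 44, 33]
t=2: [82, 113, 117, 109, 86, 71, 127, 134, 104, 68, 73, 118, 131, 113, 75]
t=3: [45, 100, 94, 90, 45, 39, 85, 72, 64, 33, 39, 104, 103, 92, 39]
t=4: [102, 77, 61, 59, 97, 91, 61, 39, 37, 82, 99, 79, 67, 61, 93]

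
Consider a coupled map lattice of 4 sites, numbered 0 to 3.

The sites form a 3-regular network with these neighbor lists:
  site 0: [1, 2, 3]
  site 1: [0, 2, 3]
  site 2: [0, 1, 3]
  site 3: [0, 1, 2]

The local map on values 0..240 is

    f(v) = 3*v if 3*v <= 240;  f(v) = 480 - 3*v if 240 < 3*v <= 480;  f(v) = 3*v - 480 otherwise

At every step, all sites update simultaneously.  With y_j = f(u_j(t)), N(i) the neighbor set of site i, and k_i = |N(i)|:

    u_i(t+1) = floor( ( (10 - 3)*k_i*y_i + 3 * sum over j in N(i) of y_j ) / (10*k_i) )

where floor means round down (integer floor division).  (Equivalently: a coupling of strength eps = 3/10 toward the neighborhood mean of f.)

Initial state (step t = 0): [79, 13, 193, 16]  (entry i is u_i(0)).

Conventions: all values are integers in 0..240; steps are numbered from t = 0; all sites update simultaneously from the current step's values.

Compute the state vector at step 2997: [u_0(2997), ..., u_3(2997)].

Answer: [201, 201, 201, 201]
Key observation: The state at step 39, [111, 111, 111, 111], reappears at step 47: the system is in a cycle of period 8 from step 39 on.  Therefore the state at step 2997 equals the state at step 39 + ((2997 - 39) mod 8) = 45, which is [201, 201, 201, 201].

Derivation:
t=0: [79, 13, 193, 16]
t=1: [184, 65, 101, 71]
t=2: [108, 182, 171, 193]
t=3: [129, 75, 55, 94]
t=4: [123, 203, 167, 186]
t=5: [100, 111, 46, 80]
t=6: [178, 158, 153, 214]
t=7: [56, 27, 36, 121]
t=8: [148, 96, 112, 117]
t=9: [71, 165, 136, 127]
t=10: [167, 48, 83, 99]
t=11: [70, 144, 196, 167]
t=12: [164, 67, 103, 51]
t=13: [60, 174, 156, 145]
t=14: [135, 53, 35, 54]
t=15: [95, 145, 113, 147]
t=16: [159, 69, 126, 65]
t=17: [52, 174, 111, 167]
t=18: [130, 61, 124, 49]
t=19: [106, 162, 117, 141]
t=20: [132, 39, 112, 69]
t=21: [105, 125, 141, 179]
t=22: [137, 101, 72, 72]
t=23: [109, 174, 197, 197]
t=24: [133, 66, 108, 108]
t=25: [107, 177, 152, 152]
t=26: [121, 56, 40, 40]
t=27: [122, 153, 124, 124]
t=28: [103, 47, 99, 99]
t=29: [170, 152, 177, 177]
t=30: [33, 30, 46, 46]
t=31: [105, 100, 129, 129]
t=32: [152, 161, 108, 108]
t=33: [48, 35, 127, 127]
t=34: [131, 107, 104, 104]
t=35: [110, 153, 159, 159]
t=36: [107, 30, 19, 19]
t=37: [131, 90, 70, 70]
t=38: [123, 197, 197, 197]
t=39: [111, 111, 111, 111]
t=40: [147, 147, 147, 147]
t=41: [39, 39, 39, 39]
t=42: [117, 117, 117, 117]
t=43: [129, 129, 129, 129]
t=44: [93, 93, 93, 93]
t=45: [201, 201, 201, 201]
t=46: [123, 123, 123, 123]
t=47: [111, 111, 111, 111]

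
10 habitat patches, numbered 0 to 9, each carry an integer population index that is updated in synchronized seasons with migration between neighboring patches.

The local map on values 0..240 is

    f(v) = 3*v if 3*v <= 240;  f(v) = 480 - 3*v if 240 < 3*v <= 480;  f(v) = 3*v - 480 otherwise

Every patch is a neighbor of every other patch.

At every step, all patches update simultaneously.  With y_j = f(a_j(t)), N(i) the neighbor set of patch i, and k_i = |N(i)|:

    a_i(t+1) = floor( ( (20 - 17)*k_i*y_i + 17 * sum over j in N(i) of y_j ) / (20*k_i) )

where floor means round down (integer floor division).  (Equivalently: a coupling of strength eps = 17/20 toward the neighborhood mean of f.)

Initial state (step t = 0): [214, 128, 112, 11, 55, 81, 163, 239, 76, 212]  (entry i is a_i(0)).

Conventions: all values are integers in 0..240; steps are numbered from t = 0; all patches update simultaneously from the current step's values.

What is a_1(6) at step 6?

Answer: a_1(6) = 66

Derivation:
t=0: [214, 128, 112, 11, 55, 81, 163, 239, 76, 212]
t=1: [147, 143, 146, 140, 147, 151, 139, 151, 151, 147]
t=2: [41, 41, 41, 42, 41, 40, 42, 40, 40, 41]
t=3: [122, 122, 122, 122, 122, 122, 122, 122, 122, 122]
t=4: [114, 114, 114, 114, 114, 114, 114, 114, 114, 114]
t=5: [138, 138, 138, 138, 138, 138, 138, 138, 138, 138]
t=6: [66, 66, 66, 66, 66, 66, 66, 66, 66, 66]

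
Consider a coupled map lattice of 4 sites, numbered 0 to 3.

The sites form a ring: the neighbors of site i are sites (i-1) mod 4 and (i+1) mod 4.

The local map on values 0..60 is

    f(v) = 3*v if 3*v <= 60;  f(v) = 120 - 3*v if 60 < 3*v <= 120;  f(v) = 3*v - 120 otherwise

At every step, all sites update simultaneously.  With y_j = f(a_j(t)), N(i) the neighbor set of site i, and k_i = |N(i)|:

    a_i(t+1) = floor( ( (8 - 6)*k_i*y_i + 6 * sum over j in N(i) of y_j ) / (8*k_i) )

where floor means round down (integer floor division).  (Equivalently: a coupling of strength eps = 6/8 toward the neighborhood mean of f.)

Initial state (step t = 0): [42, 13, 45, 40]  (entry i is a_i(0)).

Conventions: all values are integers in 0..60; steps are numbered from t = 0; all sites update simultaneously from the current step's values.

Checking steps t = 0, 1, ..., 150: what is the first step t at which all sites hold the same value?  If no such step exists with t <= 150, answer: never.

Answer: 16
Key observation: Synchronization is absorbing here: once all sites are equal they stay equal, and step 16 is the first all-equal step.

Derivation:
t=0: [42, 13, 45, 40]  (not all equal)
t=1: [16, 17, 18, 7]  (not all equal)
t=2: [39, 51, 40, 43]  (not all equal)
t=3: [16, 9, 15, 3]  (not all equal)
t=4: [25, 41, 24, 37]  (not all equal)
t=5: [15, 35, 16, 37]  (not all equal)
t=6: [20, 38, 21, 37]  (not all equal)
t=7: [20, 45, 19, 46]  (not all equal)
t=8: [27, 47, 26, 48]  (not all equal)
t=9: [26, 35, 27, 36]  (not all equal)
t=10: [20, 34, 19, 33]  (not all equal)
t=11: [29, 48, 28, 49]  (not all equal)
t=12: [27, 31, 28, 32]  (not all equal)
t=13: [28, 34, 28, 34]  (not all equal)
t=14: [22, 31, 22, 31]  (not all equal)
t=15: [33, 47, 33, 47]  (not all equal)
t=16: [21, 21, 21, 21]  (all equal)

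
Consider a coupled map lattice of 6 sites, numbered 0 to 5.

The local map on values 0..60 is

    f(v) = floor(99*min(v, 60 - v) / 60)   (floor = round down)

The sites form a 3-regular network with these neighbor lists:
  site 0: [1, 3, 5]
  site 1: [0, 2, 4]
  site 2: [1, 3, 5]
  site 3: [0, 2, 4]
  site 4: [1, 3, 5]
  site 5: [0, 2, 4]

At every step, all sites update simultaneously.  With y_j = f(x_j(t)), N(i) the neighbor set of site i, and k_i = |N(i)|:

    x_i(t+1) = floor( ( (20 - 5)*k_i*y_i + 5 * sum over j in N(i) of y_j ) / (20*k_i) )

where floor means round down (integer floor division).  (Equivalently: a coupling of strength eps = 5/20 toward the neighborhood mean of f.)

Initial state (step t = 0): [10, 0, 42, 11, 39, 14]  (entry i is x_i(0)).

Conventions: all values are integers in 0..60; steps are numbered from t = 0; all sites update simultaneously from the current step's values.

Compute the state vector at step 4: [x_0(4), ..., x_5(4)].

Answer: [36, 44, 39, 34, 44, 39]

Derivation:
t=0: [10, 0, 42, 11, 39, 14]
t=1: [15, 6, 25, 20, 28, 23]
t=2: [24, 16, 37, 34, 41, 37]
t=3: [38, 28, 36, 40, 32, 36]
t=4: [36, 44, 39, 34, 44, 39]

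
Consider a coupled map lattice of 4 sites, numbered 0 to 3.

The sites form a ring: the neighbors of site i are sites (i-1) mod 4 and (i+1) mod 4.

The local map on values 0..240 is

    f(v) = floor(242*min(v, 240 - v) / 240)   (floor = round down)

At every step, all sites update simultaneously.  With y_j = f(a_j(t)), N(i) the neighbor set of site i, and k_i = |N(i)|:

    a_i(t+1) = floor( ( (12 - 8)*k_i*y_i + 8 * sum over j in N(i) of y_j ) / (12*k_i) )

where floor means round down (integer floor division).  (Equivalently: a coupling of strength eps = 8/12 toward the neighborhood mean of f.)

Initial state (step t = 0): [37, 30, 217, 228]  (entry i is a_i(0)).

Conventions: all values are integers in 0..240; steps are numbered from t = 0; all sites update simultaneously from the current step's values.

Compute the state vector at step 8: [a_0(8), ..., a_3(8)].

Simulating step by step:
t=0: [37, 30, 217, 228]
t=1: [26, 30, 21, 24]
t=2: [26, 25, 25, 23]
t=3: [24, 25, 24, 24]
t=4: [24, 24, 24, 24]
t=5: [24, 24, 24, 24]
t=6: [24, 24, 24, 24]
t=7: [24, 24, 24, 24]
t=8: [24, 24, 24, 24]

Answer: [24, 24, 24, 24]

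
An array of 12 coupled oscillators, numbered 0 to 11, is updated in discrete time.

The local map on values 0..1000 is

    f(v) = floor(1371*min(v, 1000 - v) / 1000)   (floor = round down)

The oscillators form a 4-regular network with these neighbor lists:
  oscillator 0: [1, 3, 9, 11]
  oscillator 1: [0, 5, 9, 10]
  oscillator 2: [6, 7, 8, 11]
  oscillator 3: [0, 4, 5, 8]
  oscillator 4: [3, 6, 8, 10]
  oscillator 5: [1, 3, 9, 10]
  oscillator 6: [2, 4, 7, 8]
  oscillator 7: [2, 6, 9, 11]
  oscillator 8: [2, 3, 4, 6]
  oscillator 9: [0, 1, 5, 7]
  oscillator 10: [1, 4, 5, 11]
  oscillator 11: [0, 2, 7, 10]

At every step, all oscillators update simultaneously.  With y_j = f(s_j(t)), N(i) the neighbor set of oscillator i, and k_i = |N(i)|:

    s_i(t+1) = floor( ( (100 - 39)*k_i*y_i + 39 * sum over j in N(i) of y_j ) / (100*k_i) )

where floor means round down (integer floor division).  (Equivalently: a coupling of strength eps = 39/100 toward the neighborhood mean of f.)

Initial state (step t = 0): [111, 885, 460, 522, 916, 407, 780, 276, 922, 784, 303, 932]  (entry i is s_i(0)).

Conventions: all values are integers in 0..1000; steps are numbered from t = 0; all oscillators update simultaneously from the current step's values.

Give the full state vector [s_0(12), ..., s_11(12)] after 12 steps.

Simulating step by step:
t=0: [111, 885, 460, 522, 916, 407, 780, 276, 922, 784, 303, 932]
t=1: [209, 234, 469, 490, 214, 488, 303, 359, 230, 301, 343, 210]
t=2: [339, 374, 538, 561, 361, 590, 422, 471, 389, 423, 439, 359]
t=3: [495, 527, 605, 566, 526, 566, 577, 615, 549, 566, 567, 528]
t=4: [655, 635, 561, 610, 628, 599, 580, 551, 607, 601, 609, 622]
t=5: [492, 510, 585, 527, 523, 541, 571, 593, 544, 541, 529, 532]
t=6: [663, 660, 581, 646, 642, 636, 592, 576, 620, 630, 646, 629]
t=7: [473, 474, 561, 488, 498, 493, 552, 563, 522, 505, 487, 514]
t=8: [654, 656, 613, 667, 670, 671, 621, 614, 649, 664, 667, 651]
t=9: [470, 466, 518, 459, 462, 454, 510, 516, 484, 468, 458, 485]
t=10: [643, 636, 662, 633, 638, 626, 664, 661, 657, 641, 631, 657]
t=11: [489, 499, 464, 498, 491, 507, 465, 466, 474, 491, 500, 473]
t=12: [670, 680, 638, 676, 669, 677, 641, 642, 652, 670, 679, 651]

Answer: [670, 680, 638, 676, 669, 677, 641, 642, 652, 670, 679, 651]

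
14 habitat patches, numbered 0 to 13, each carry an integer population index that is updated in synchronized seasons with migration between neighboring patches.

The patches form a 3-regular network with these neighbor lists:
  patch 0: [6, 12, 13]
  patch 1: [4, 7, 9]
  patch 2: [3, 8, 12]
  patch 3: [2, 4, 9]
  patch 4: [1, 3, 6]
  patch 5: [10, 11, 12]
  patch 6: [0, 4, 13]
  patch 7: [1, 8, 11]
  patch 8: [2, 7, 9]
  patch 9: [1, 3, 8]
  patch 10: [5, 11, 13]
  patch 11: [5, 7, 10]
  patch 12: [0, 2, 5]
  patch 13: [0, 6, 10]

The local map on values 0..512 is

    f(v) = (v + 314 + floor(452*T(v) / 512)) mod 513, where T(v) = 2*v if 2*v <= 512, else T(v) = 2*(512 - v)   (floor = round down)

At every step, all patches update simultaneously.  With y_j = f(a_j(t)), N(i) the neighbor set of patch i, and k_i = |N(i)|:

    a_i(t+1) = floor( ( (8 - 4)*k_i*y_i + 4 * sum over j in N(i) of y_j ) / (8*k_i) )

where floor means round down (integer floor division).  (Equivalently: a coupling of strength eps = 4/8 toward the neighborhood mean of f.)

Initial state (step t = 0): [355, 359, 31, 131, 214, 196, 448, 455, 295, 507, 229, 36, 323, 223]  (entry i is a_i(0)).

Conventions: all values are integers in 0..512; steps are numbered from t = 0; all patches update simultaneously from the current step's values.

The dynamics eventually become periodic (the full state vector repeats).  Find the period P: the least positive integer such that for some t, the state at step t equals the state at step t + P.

Answer: 2
Key observation: The state at step 11, [398, 397, 397, 397, 397, 398, 398, 397, 397, 397, 398, 398, 398, 398], reappears at step 13 — and no state repeats earlier — so the cycle the system enters has period 2.

Derivation:
t=0: [355, 359, 31, 131, 214, 196, 448, 455, 295, 507, 229, 36, 323, 223]
t=1: [422, 392, 382, 266, 355, 388, 388, 398, 418, 336, 412, 395, 424, 413]
t=2: [386, 415, 416, 465, 435, 398, 403, 398, 401, 438, 394, 400, 390, 390]
t=3: [405, 383, 384, 361, 374, 401, 395, 397, 391, 373, 402, 399, 402, 404]
t=4: [396, 411, 410, 422, 415, 397, 402, 403, 407, 416, 397, 398, 398, 396]
t=5: [400, 389, 391, 384, 388, 400, 396, 395, 392, 387, 400, 399, 398, 400]
t=6: [398, 406, 405, 408, 406, 398, 401, 402, 404, 407, 398, 399, 400, 398]
t=7: [399, 394, 394, 392, 394, 399, 397, 396, 394, 393, 399, 399, 398, 399]
t=8: [399, 402, 402, 403, 402, 399, 400, 401, 402, 403, 399, 399, 400, 399]
t=9: [398, 396, 397, 396, 397, 398, 398, 397, 396, 396, 399, 398, 398, 398]
t=10: [400, 401, 400, 401, 400, 399, 400, 400, 401, 401, 399, 400, 400, 399]
t=11: [398, 397, 397, 397, 397, 398, 398, 397, 397, 397, 398, 398, 398, 398]
t=12: [400, 401, 400, 401, 400, 400, 400, 400, 401, 401, 400, 400, 400, 400]
t=13: [398, 397, 397, 397, 397, 398, 398, 397, 397, 397, 398, 398, 398, 398]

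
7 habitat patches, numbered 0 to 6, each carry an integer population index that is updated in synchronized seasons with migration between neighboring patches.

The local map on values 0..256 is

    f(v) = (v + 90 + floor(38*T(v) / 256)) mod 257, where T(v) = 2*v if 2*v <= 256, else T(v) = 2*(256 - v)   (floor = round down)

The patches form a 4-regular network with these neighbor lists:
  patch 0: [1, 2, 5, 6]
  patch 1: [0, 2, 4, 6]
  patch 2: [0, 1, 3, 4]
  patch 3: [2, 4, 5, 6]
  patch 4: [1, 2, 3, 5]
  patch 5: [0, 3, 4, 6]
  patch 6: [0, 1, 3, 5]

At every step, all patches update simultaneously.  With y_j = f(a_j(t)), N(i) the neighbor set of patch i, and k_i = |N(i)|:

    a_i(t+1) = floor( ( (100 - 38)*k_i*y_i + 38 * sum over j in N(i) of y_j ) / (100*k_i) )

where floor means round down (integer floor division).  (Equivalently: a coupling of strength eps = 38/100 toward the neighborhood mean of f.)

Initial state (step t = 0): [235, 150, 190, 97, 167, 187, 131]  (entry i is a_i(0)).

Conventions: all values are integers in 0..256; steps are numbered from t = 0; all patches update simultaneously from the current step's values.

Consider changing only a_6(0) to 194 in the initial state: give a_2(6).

Simulating step by step:
t=0: [235, 150, 190, 97, 167, 187, 194]
t=1: [59, 26, 57, 147, 45, 59, 60]
t=2: [161, 137, 143, 68, 135, 149, 147]
t=3: [17, 7, 25, 113, 21, 28, 28]
t=4: [114, 106, 129, 192, 127, 134, 132]
t=5: [193, 211, 231, 76, 207, 52, 49]
t=6: [68, 65, 76, 157, 78, 139, 137]

Answer: a_2(6) = 76
Key observation: This trace re-runs the system from the modified initial state.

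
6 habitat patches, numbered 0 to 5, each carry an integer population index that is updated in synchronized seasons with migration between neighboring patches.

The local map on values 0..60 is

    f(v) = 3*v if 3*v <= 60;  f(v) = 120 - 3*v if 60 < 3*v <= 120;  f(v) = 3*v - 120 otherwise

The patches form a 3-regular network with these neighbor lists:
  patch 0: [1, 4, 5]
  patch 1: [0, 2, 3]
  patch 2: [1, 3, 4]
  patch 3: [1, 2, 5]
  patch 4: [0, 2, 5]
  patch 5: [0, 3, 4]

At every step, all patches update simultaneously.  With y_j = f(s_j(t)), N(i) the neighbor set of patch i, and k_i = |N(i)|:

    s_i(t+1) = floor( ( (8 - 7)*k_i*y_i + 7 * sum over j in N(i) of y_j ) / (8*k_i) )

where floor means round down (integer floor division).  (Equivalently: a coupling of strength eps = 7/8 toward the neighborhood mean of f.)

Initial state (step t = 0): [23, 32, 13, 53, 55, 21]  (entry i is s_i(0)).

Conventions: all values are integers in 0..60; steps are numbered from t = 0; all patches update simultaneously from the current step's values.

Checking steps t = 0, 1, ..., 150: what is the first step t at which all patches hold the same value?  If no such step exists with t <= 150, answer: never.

Simulating step by step:
t=0: [23, 32, 13, 53, 55, 21]  (not all equal)
t=1: [43, 40, 36, 39, 48, 46]  (not all equal)
t=2: [13, 7, 9, 9, 14, 12]  (not all equal)
t=3: [33, 29, 29, 27, 35, 36]  (not all equal)
t=4: [20, 31, 29, 27, 21, 23]  (not all equal)
t=5: [46, 41, 40, 37, 49, 51]  (not all equal)
t=6: [20, 8, 11, 11, 18, 19]  (not all equal)
t=7: [46, 39, 36, 37, 50, 50]  (not all equal)
t=8: [20, 11, 13, 14, 21, 20]  (not all equal)
t=9: [51, 45, 43, 43, 53, 53]  (not all equal)
t=10: [31, 16, 19, 19, 28, 28]  (not all equal)
t=11: [38, 47, 48, 48, 39, 39]  (not all equal)
t=12: [8, 18, 17, 17, 10, 10]  (not all equal)
t=13: [36, 43, 45, 45, 34, 34]  (not all equal)
t=14: [14, 13, 14, 14, 15, 15]  (not all equal)
t=15: [42, 41, 42, 42, 43, 43]  (not all equal)
t=16: [6, 5, 6, 6, 7, 7]  (not all equal)
t=17: [18, 17, 18, 18, 19, 19]  (not all equal)
t=18: [54, 53, 54, 54, 55, 55]  (not all equal)
t=19: [42, 41, 42, 42, 43, 43]  (not all equal)

Answer: never
Key observation: The state at step 15 reappears at step 19 — the system is in a cycle of period 4 from step 15 on.  No step 0..19 is synchronized, and the cycle repeats forever, so no step up to 150 (or ever) has all patches equal.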